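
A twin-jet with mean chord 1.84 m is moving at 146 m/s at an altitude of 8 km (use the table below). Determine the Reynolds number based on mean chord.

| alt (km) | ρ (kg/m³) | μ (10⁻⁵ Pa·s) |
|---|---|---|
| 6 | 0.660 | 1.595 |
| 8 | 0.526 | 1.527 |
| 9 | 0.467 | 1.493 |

At 8 km, from the table: ρ = 0.526 kg/m³, μ = 1.527×10⁻⁵ Pa·s.
Re = ρ·v·c/μ = 0.526 × 146 × 1.84 / (1.527×10⁻⁵) = 9.25×10^6

Re = 9.25×10^6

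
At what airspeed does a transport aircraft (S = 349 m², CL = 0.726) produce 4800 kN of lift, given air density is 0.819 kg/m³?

L = ½ρv²S·CL ⇒ v = √(2L/(ρ·S·CL))
v = √(2 × 4.8×10^6 / (0.819 × 349 × 0.726)) = √46260 = 215 m/s

v = 215 m/s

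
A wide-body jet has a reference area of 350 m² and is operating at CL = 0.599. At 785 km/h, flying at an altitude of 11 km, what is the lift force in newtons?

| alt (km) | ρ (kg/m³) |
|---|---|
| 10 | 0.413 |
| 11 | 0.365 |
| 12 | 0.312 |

L = 1.82×10^6 N

At 11 km, from the table: ρ = 0.365 kg/m³.
Convert speed: v = 785 km/h ÷ 3.6 = 218.1 m/s.
Dynamic pressure q = ½ρv² = ½ × 0.365 × 218.1² = 8678 Pa.
L = q·S·CL = 8678 × 350 × 0.599 = 1.82×10^6 N ≈ 1820 kN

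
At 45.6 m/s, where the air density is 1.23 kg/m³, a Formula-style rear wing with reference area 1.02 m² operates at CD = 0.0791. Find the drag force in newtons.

Dynamic pressure q = ½ρv² = ½ × 1.23 × 45.6² = 1279 Pa.
D = q·S·CD = 1279 × 1.02 × 0.0791 = 103 N

D = 103 N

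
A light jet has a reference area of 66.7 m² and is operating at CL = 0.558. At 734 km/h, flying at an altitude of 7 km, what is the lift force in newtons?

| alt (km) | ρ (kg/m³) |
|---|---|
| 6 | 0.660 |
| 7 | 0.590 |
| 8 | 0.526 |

L = 4.56×10^5 N

At 7 km, from the table: ρ = 0.590 kg/m³.
Convert speed: v = 734 km/h ÷ 3.6 = 203.9 m/s.
L = ½ρv²S·CL = ½ × 0.59 × 203.9² × 66.7 × 0.558 = 4.56×10^5 N ≈ 456 kN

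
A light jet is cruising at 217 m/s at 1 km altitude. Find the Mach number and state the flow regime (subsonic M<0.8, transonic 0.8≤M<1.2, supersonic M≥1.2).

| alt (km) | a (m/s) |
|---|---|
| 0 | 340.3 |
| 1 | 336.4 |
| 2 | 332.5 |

At 1 km, from the table: a = 336.4 m/s.
M = v/a = 217 / 336.4 = 0.645
M = 0.645 → subsonic.

M = 0.645 (subsonic)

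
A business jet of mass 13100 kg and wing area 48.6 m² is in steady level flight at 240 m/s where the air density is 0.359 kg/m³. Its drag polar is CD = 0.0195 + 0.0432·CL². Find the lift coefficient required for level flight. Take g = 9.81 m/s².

Weight W = mg = 13100 × 9.81 = 1.2851×10^5 N; in level flight L = W.
q = ½ρv² = ½ × 0.359 × 240² = 10340 Pa.
CL = W/(q·S) = 1.2851×10^5 / (10340 × 48.6) = 0.2558.

CL = 0.256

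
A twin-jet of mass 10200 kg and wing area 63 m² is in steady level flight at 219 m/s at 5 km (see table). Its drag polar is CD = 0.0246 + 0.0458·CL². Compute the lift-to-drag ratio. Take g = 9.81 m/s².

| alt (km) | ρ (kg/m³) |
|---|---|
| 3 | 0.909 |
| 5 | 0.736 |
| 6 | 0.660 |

L/D = 3.6

At 5 km, from the table: ρ = 0.736 kg/m³.
Level flight ⇒ L = W = m·g = 10200 × 9.81 = 1.0006×10^5 N.
Dynamic pressure q = 0.5 × 0.736 × 219² = 17650 Pa.
CL = 2W/(ρv²S) = 2×1.0006×10^5/(0.736×219²×63) = 0.08999.
CD = 0.0246 + 0.0458 × 0.08999² = 0.02497.
L/D = CL/CD = 0.08999 / 0.02497 = 3.6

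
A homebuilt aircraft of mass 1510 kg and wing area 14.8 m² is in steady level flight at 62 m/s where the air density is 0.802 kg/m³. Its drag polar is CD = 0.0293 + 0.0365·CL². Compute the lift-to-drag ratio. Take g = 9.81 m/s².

In steady level flight, lift balances weight: W = mg = 1510 × 9.81 = 14813 N.
q = ½ρv² = ½ × 0.802 × 62² = 1541 Pa.
Required CL = L/(qS) = 14813/(1541·14.8) = 0.6493.
CD = 0.0293 + 0.0365 × 0.6493² = 0.04469.
L/D = CL/CD = 0.6493 / 0.04469 = 14.5

L/D = 14.5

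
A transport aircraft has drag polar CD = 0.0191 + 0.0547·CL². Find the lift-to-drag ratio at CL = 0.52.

CD = 0.0191 + 0.0547 × 0.52² = 0.03389
L/D = CL/CD = 0.52 / 0.03389 = 15.3

L/D = 15.3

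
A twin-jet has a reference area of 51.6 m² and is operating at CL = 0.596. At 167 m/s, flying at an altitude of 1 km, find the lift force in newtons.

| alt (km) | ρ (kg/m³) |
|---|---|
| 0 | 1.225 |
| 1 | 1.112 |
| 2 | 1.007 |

L = 4.77×10^5 N

At 1 km, from the table: ρ = 1.112 kg/m³.
L = ½ρv²S·CL = ½ × 1.112 × 167² × 51.6 × 0.596 = 4.77×10^5 N ≈ 477 kN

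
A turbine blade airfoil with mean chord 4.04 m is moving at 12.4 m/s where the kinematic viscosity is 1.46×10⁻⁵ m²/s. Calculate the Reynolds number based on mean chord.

Re = 3.43×10^6

Re = v·c/ν = 12.4 × 4.04 / (1.46×10⁻⁵) = 3.43×10^6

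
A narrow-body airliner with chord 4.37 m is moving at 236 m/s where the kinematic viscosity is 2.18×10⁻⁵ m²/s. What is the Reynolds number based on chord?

Re = v·c/ν = 236 × 4.37 / (2.18×10⁻⁵) = 4.73×10^7

Re = 4.73×10^7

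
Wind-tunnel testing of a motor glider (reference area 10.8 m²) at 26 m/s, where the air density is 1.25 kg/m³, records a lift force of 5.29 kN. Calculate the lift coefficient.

CL = 1.16

From L = ½ρv²S·CL, rearranging gives CL = 2L/(ρv²S).
CL = 2 × 5290 / (1.25 × 26² × 10.8) = 1.16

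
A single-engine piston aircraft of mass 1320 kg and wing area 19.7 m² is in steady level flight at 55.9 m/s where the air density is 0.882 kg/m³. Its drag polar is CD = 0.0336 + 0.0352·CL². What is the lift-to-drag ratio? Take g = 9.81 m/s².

In steady level flight, lift balances weight: W = mg = 1320 × 9.81 = 12949 N.
q = ½ρv² = ½ × 0.882 × 55.9² = 1378 Pa.
CL = 2W/(ρv²S) = 2×12949/(0.882×55.9²×19.7) = 0.477.
CD = 0.0336 + 0.0352 × 0.477² = 0.04161.
L/D = CL/CD = 0.477 / 0.04161 = 11.5

L/D = 11.5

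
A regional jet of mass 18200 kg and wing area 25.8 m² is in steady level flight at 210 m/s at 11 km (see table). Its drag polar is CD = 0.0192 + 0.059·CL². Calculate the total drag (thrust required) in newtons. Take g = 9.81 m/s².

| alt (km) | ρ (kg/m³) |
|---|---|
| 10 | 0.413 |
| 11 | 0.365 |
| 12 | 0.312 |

D = 13000 N

At 11 km, from the table: ρ = 0.365 kg/m³.
Level flight ⇒ L = W = m·g = 18200 × 9.81 = 1.7854×10^5 N.
q = ½ρv² = ½ × 0.365 × 210² = 8048 Pa.
CL = W/(q·S) = 1.7854×10^5 / (8048 × 25.8) = 0.8598.
CD = 0.0192 + 0.059 × 0.8598² = 0.06282.
D = q·S·CD = 8048 × 25.8 × 0.06282 = 13040 N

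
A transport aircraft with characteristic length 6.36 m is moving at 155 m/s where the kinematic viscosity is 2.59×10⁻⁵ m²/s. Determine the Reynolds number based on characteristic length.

Re = 3.81×10^7

Re = v·c/ν = 155 × 6.36 / (2.59×10⁻⁵) = 3.81×10^7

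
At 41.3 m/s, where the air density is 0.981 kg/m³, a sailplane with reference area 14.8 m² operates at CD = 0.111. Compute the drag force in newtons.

D = ½ρv²S·CD = ½ × 0.981 × 41.3² × 14.8 × 0.111 = 1370 N

D = 1370 N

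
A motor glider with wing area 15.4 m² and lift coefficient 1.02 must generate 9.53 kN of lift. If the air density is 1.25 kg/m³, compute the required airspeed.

v = 31.2 m/s

L = ½ρv²S·CL ⇒ v = √(2L/(ρ·S·CL))
v = √(2 × 9530 / (1.25 × 15.4 × 1.02)) = √970.7 = 31.2 m/s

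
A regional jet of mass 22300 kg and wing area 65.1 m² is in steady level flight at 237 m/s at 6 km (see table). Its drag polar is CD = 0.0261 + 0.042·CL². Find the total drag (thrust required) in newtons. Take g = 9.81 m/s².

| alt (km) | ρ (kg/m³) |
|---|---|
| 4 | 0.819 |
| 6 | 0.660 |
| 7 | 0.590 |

D = 33200 N

At 6 km, from the table: ρ = 0.660 kg/m³.
Weight W = mg = 22300 × 9.81 = 2.1876×10^5 N; in level flight L = W.
Dynamic pressure q = 0.5 × 0.66 × 237² = 18540 Pa.
CL = W/(q·S) = 2.1876×10^5 / (18540 × 65.1) = 0.1813.
CD = 0.0261 + 0.042 × 0.1813² = 0.02748.
D = q·S·CD = 18540 × 65.1 × 0.02748 = 33160 N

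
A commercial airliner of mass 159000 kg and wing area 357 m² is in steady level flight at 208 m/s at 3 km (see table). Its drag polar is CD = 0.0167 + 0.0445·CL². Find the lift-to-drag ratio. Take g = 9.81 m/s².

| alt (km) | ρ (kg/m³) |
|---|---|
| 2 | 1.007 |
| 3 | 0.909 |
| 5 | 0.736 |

At 3 km, from the table: ρ = 0.909 kg/m³.
Level flight ⇒ L = W = m·g = 159000 × 9.81 = 1.5598×10^6 N.
q = ½ρv² = ½ × 0.909 × 208² = 19660 Pa.
Required CL = L/(qS) = 1.5598×10^6/(19660·357) = 0.2222.
CD = 0.0167 + 0.0445 × 0.2222² = 0.0189.
L/D = CL/CD = 0.2222 / 0.0189 = 11.8

L/D = 11.8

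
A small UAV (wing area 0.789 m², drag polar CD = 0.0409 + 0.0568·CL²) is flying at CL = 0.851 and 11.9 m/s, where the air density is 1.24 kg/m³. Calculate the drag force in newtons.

CD = 0.0409 + 0.0568 × 0.851² = 0.08203
D = ½ρv²S·CD = ½ × 1.24 × 11.9² × 0.789 × 0.08203 = 5.68 N

D = 5.68 N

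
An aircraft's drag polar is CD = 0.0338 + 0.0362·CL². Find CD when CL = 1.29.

CD = 0.0338 + 0.0362 × 1.29² = 0.0338 + 0.06024 = 0.094

CD = 0.094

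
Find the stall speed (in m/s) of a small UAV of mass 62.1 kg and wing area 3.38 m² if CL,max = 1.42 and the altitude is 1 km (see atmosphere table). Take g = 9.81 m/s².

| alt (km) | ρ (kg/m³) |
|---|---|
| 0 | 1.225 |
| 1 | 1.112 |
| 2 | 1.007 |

At 1 km, from the table: ρ = 1.112 kg/m³.
Weight W = mg = 62.1 × 9.81 = 609.2 N.
V_stall = √(2W/(ρ·S·CL,max)) = √(2 × 609.2 / (1.112 × 3.38 × 1.42))
V_stall = √228.3 = 15.1 m/s

V_stall = 15.1 m/s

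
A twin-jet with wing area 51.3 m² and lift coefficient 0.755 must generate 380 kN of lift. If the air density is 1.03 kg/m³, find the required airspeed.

v = 138 m/s

L = ½ρv²S·CL ⇒ v = √(2L/(ρ·S·CL))
v = √(2 × 3.8×10^5 / (1.03 × 51.3 × 0.755)) = √19050 = 138 m/s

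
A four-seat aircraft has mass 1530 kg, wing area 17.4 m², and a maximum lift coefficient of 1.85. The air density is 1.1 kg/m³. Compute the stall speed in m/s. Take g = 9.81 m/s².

Weight W = mg = 1530 × 9.81 = 15010 N.
From L = ½ρV²S·CL,max = W: V_stall = √(2W/(ρSCL,max)) = √(2·15010/(1.1·17.4·1.85))
V_stall = √847.8 = 29.1 m/s

V_stall = 29.1 m/s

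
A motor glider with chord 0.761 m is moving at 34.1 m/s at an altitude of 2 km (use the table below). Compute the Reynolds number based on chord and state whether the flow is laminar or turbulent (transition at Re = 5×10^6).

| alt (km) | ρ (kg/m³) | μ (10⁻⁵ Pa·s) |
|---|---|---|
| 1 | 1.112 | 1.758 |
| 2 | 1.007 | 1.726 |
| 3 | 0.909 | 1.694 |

At 2 km, from the table: ρ = 1.007 kg/m³, μ = 1.726×10⁻⁵ Pa·s.
Re = ρ·v·c/μ = 1.007 × 34.1 × 0.761 / (1.726×10⁻⁵) = 1.51×10^6
Since 1.51×10^6 < 5×10^6, the flow is laminar.

Re = 1.51×10^6 (laminar)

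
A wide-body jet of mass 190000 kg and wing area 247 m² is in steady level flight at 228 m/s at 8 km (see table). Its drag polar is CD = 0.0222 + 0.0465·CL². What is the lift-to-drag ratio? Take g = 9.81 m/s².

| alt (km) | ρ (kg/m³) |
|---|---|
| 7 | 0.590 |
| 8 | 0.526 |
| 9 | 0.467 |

At 8 km, from the table: ρ = 0.526 kg/m³.
Level flight ⇒ L = W = m·g = 190000 × 9.81 = 1.8639×10^6 N.
Dynamic pressure q = 0.5 × 0.526 × 228² = 13670 Pa.
CL = 2W/(ρv²S) = 2×1.8639×10^6/(0.526×228²×247) = 0.552.
CD = 0.0222 + 0.0465 × 0.552² = 0.03637.
L/D = CL/CD = 0.552 / 0.03637 = 15.2

L/D = 15.2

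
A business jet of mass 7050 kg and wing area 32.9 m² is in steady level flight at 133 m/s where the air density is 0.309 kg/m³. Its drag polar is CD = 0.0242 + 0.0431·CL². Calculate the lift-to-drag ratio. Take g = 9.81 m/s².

L/D = 15.5

Weight W = mg = 7050 × 9.81 = 69160 N; in level flight L = W.
Dynamic pressure q = 0.5 × 0.309 × 133² = 2733 Pa.
CL = 2W/(ρv²S) = 2×69160/(0.309×133²×32.9) = 0.7692.
CD = 0.0242 + 0.0431 × 0.7692² = 0.0497.
L/D = CL/CD = 0.7692 / 0.0497 = 15.5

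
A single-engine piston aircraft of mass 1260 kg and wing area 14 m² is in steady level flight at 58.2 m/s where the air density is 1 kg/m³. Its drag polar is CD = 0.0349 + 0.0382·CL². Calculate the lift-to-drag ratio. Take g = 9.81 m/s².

L/D = 11.5

Weight W = mg = 1260 × 9.81 = 12361 N; in level flight L = W.
Dynamic pressure q = 0.5 × 1 × 58.2² = 1694 Pa.
CL = 2W/(ρv²S) = 2×12361/(1×58.2²×14) = 0.5213.
CD = 0.0349 + 0.0382 × 0.5213² = 0.04528.
L/D = CL/CD = 0.5213 / 0.04528 = 11.5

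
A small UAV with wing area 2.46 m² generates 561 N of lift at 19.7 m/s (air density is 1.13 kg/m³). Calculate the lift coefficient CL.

CL = 1.04

From L = ½ρv²S·CL, rearranging gives CL = 2L/(ρv²S).
CL = 2 × 561 / (1.13 × 19.7² × 2.46) = 1.04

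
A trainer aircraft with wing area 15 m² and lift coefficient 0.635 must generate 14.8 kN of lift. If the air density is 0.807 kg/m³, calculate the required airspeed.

v = 62.1 m/s

L = ½ρv²S·CL ⇒ v = √(2L/(ρ·S·CL))
v = √(2 × 14800 / (0.807 × 15 × 0.635)) = √3851 = 62.1 m/s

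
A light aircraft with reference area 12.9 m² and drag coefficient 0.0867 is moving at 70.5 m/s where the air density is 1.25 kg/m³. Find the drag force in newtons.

Dynamic pressure q = ½ρv² = ½ × 1.25 × 70.5² = 3106 Pa.
D = q·S·CD = 3106 × 12.9 × 0.0867 = 3470 N

D = 3470 N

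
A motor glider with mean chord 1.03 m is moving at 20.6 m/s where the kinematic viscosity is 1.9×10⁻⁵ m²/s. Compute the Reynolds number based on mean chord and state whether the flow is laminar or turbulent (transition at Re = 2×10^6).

Re = v·c/ν = 20.6 × 1.03 / (1.9×10⁻⁵) = 1.12×10^6
Since 1.12×10^6 < 2×10^6, the flow is laminar.

Re = 1.12×10^6 (laminar)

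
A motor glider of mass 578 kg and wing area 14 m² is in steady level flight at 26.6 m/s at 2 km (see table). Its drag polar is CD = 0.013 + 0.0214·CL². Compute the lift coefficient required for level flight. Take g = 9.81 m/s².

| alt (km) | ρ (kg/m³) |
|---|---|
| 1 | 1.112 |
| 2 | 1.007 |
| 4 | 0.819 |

At 2 km, from the table: ρ = 1.007 kg/m³.
In steady level flight, lift balances weight: W = mg = 578 × 9.81 = 5670.2 N.
Dynamic pressure q = 0.5 × 1.007 × 26.6² = 356.3 Pa.
CL = W/(q·S) = 5670.2 / (356.3 × 14) = 1.137.

CL = 1.14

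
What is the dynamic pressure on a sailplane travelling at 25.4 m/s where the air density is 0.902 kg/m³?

q = 291 Pa

q = ½ρv² = ½ × 0.902 × 25.4² = 291 Pa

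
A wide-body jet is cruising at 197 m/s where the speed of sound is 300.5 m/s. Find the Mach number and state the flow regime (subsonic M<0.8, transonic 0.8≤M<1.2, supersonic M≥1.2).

M = 0.656 (subsonic)

M = v/a = 197 / 300.5 = 0.656
M = 0.656 → subsonic.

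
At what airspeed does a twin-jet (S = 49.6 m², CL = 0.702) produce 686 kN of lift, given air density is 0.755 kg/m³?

v = 228 m/s

L = ½ρv²S·CL ⇒ v = √(2L/(ρ·S·CL))
v = √(2 × 6.86×10^5 / (0.755 × 49.6 × 0.702)) = √52190 = 228 m/s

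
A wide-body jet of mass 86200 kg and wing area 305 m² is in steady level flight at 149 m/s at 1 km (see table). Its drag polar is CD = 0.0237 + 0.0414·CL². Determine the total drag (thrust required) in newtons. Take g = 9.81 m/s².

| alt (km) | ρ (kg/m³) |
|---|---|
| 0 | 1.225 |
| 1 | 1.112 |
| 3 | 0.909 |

At 1 km, from the table: ρ = 1.112 kg/m³.
In steady level flight, lift balances weight: W = mg = 86200 × 9.81 = 8.4562×10^5 N.
q = ½ρv² = ½ × 1.112 × 149² = 12340 Pa.
CL = 2W/(ρv²S) = 2×8.4562×10^5/(1.112×149²×305) = 0.2246.
CD = 0.0237 + 0.0414 × 0.2246² = 0.02579.
D = q·S·CD = 12340 × 305 × 0.02579 = 97090 N

D = 97100 N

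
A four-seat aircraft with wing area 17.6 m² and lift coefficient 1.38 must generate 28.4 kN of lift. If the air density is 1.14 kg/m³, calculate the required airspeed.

v = 45.3 m/s

L = ½ρv²S·CL ⇒ v = √(2L/(ρ·S·CL))
v = √(2 × 28400 / (1.14 × 17.6 × 1.38)) = √2051 = 45.3 m/s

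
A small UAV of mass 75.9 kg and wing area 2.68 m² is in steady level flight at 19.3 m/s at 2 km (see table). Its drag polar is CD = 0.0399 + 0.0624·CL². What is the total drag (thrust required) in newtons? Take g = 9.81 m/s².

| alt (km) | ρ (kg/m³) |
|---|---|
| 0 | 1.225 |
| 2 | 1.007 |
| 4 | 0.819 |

At 2 km, from the table: ρ = 1.007 kg/m³.
In steady level flight, lift balances weight: W = mg = 75.9 × 9.81 = 744.58 N.
q = ½ρv² = ½ × 1.007 × 19.3² = 187.5 Pa.
CL = 2W/(ρv²S) = 2×744.58/(1.007×19.3²×2.68) = 1.481.
CD = 0.0399 + 0.0624 × 1.481² = 0.1768.
D = q·S·CD = 187.5 × 2.68 × 0.1768 = 88.88 N

D = 88.9 N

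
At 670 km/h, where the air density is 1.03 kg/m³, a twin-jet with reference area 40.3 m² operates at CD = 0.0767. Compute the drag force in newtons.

Convert speed: v = 670 km/h ÷ 3.6 = 186.1 m/s.
Dynamic pressure q = ½ρv² = ½ × 1.03 × 186.1² = 17840 Pa.
D = q·S·CD = 17840 × 40.3 × 0.0767 = 55100 N ≈ 55.1 kN

D = 55100 N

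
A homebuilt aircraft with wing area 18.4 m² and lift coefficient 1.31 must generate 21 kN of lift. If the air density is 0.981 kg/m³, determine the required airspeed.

v = 42.1 m/s

L = ½ρv²S·CL ⇒ v = √(2L/(ρ·S·CL))
v = √(2 × 21000 / (0.981 × 18.4 × 1.31)) = √1776 = 42.1 m/s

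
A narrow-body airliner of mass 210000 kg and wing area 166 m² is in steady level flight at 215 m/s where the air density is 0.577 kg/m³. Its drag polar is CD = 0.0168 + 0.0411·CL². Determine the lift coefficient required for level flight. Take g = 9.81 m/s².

CL = 0.931

Weight W = mg = 210000 × 9.81 = 2.0601×10^6 N; in level flight L = W.
Dynamic pressure q = 0.5 × 0.577 × 215² = 13340 Pa.
CL = W/(q·S) = 2.0601×10^6 / (13340 × 166) = 0.9306.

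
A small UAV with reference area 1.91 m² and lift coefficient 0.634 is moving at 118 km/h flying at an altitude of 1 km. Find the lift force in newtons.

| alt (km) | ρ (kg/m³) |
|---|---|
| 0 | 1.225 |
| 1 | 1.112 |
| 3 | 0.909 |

At 1 km, from the table: ρ = 1.112 kg/m³.
Convert speed: v = 118 km/h ÷ 3.6 = 32.78 m/s.
Dynamic pressure q = ½ρv² = ½ × 1.112 × 32.78² = 597.4 Pa.
L = q·S·CL = 597.4 × 1.91 × 0.634 = 723 N

L = 723 N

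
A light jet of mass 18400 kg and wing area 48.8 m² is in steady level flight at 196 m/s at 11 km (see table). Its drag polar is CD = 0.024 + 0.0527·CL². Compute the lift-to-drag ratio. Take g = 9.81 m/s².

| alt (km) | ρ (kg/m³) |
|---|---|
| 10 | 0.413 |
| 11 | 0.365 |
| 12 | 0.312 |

At 11 km, from the table: ρ = 0.365 kg/m³.
Level flight ⇒ L = W = m·g = 18400 × 9.81 = 1.805×10^5 N.
Dynamic pressure q = 0.5 × 0.365 × 196² = 7011 Pa.
Required CL = L/(qS) = 1.805×10^5/(7011·48.8) = 0.5276.
CD = 0.024 + 0.0527 × 0.5276² = 0.03867.
L/D = CL/CD = 0.5276 / 0.03867 = 13.6

L/D = 13.6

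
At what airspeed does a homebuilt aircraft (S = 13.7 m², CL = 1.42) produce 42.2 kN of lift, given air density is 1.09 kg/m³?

L = ½ρv²S·CL ⇒ v = √(2L/(ρ·S·CL))
v = √(2 × 42200 / (1.09 × 13.7 × 1.42)) = √3980 = 63.1 m/s

v = 63.1 m/s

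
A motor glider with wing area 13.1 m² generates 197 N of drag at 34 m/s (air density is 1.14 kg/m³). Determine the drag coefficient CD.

CD = 0.0228

From D = ½ρv²S·CD, rearranging gives CD = 2D/(ρv²S).
CD = 2 × 197 / (1.14 × 34² × 13.1) = 0.0228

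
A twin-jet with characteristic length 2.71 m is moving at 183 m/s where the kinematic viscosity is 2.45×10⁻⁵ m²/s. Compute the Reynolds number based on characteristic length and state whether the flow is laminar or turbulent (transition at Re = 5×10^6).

Re = v·c/ν = 183 × 2.71 / (2.45×10⁻⁵) = 2.02×10^7
Since 2.02×10^7 > 5×10^6, the flow is turbulent.

Re = 2.02×10^7 (turbulent)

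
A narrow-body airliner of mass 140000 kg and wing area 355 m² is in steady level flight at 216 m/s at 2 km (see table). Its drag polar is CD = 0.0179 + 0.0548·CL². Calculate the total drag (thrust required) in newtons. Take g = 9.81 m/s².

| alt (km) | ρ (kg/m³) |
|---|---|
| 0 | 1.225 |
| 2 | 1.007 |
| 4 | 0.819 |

At 2 km, from the table: ρ = 1.007 kg/m³.
Level flight ⇒ L = W = m·g = 140000 × 9.81 = 1.3734×10^6 N.
Dynamic pressure q = 0.5 × 1.007 × 216² = 23490 Pa.
CL = 2W/(ρv²S) = 2×1.3734×10^6/(1.007×216²×355) = 0.1647.
CD = 0.0179 + 0.0548 × 0.1647² = 0.01939.
D = q·S·CD = 23490 × 355 × 0.01939 = 1.617×10^5 N

D = 1.62×10^5 N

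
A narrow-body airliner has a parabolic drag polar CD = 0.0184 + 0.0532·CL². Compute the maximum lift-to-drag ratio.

(L/D)max = 16

For CD = CD0 + K·CL², (L/D)max occurs at CL* = √(CD0/K) and equals 1/(2√(K·CD0)).
(L/D)max = 1/(2√(0.0532 × 0.0184)) = 1/(2 × 0.03129) = 16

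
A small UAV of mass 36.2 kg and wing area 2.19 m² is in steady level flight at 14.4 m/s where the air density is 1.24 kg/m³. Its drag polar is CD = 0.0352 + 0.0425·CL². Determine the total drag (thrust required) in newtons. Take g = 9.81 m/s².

Weight W = mg = 36.2 × 9.81 = 355.12 N; in level flight L = W.
q = ½ρv² = ½ × 1.24 × 14.4² = 128.6 Pa.
CL = 2W/(ρv²S) = 2×355.12/(1.24×14.4²×2.19) = 1.261.
CD = 0.0352 + 0.0425 × 1.261² = 0.1028.
D = q·S·CD = 128.6 × 2.19 × 0.1028 = 28.95 N

D = 28.9 N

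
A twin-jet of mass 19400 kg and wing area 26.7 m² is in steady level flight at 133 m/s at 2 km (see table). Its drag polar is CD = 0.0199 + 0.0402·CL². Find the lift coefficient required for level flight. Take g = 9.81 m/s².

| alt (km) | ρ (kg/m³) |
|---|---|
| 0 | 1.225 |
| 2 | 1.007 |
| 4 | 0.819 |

At 2 km, from the table: ρ = 1.007 kg/m³.
Weight W = mg = 19400 × 9.81 = 1.9031×10^5 N; in level flight L = W.
Dynamic pressure q = 0.5 × 1.007 × 133² = 8906 Pa.
CL = 2W/(ρv²S) = 2×1.9031×10^5/(1.007×133²×26.7) = 0.8003.

CL = 0.8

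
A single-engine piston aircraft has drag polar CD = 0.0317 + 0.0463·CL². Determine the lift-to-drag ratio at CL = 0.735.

CD = 0.0317 + 0.0463 × 0.735² = 0.05671
L/D = CL/CD = 0.735 / 0.05671 = 13

L/D = 13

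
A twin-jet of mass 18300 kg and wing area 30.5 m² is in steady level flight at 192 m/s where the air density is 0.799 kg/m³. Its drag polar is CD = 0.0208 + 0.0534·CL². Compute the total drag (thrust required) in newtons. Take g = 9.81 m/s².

In steady level flight, lift balances weight: W = mg = 18300 × 9.81 = 1.7952×10^5 N.
Dynamic pressure q = 0.5 × 0.799 × 192² = 14730 Pa.
Required CL = L/(qS) = 1.7952×10^5/(14730·30.5) = 0.3997.
CD = 0.0208 + 0.0534 × 0.3997² = 0.02933.
D = q·S·CD = 14730 × 30.5 × 0.02933 = 13170 N

D = 13200 N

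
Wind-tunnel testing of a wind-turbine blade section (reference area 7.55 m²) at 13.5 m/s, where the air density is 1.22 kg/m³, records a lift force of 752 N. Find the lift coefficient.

CL = 0.896

From L = ½ρv²S·CL, rearranging gives CL = 2L/(ρv²S).
CL = 2 × 752 / (1.22 × 13.5² × 7.55) = 0.896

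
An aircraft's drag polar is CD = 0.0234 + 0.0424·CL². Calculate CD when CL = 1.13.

CD = 0.0775

CD = 0.0234 + 0.0424 × 1.13² = 0.0234 + 0.05414 = 0.0775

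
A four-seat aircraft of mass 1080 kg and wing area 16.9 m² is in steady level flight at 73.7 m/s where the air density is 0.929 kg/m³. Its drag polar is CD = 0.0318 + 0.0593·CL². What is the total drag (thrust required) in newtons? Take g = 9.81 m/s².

D = 1510 N

In steady level flight, lift balances weight: W = mg = 1080 × 9.81 = 10595 N.
q = ½ρv² = ½ × 0.929 × 73.7² = 2523 Pa.
CL = W/(q·S) = 10595 / (2523 × 16.9) = 0.2485.
CD = 0.0318 + 0.0593 × 0.2485² = 0.03546.
D = q·S·CD = 2523 × 16.9 × 0.03546 = 1512 N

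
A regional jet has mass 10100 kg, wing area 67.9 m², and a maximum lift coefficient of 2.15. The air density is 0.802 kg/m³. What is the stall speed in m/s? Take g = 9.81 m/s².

Weight W = mg = 10100 × 9.81 = 99080 N.
V_stall = √(2W/(ρ·S·CL,max)) = √(2 × 99080 / (0.802 × 67.9 × 2.15))
V_stall = √1693 = 41.1 m/s

V_stall = 41.1 m/s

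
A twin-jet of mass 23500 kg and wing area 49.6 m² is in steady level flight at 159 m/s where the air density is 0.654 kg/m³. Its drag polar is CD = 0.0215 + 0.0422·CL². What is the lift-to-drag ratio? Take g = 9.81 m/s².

L/D = 16.1

Level flight ⇒ L = W = m·g = 23500 × 9.81 = 2.3054×10^5 N.
q = ½ρv² = ½ × 0.654 × 159² = 8267 Pa.
CL = 2W/(ρv²S) = 2×2.3054×10^5/(0.654×159²×49.6) = 0.5622.
CD = 0.0215 + 0.0422 × 0.5622² = 0.03484.
L/D = CL/CD = 0.5622 / 0.03484 = 16.1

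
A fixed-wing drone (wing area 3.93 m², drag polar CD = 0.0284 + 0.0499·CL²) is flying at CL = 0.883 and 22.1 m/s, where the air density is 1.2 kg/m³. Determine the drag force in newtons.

D = 77.5 N

CD = 0.0284 + 0.0499 × 0.883² = 0.06731
D = ½ρv²S·CD = ½ × 1.2 × 22.1² × 3.93 × 0.06731 = 77.5 N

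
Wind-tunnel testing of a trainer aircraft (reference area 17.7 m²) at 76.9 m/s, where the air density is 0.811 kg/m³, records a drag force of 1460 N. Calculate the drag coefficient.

CD = 0.0344

From D = ½ρv²S·CD, rearranging gives CD = 2D/(ρv²S).
CD = 2 × 1460 / (0.811 × 76.9² × 17.7) = 0.0344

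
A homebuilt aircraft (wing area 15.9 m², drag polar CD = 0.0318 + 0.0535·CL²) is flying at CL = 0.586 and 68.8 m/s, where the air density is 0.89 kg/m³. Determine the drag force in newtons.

CD = 0.0318 + 0.0535 × 0.586² = 0.05017
D = ½ρv²S·CD = ½ × 0.89 × 68.8² × 15.9 × 0.05017 = 1680 N

D = 1680 N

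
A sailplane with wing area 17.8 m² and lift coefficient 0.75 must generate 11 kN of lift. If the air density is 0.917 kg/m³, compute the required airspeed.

v = 42.4 m/s

L = ½ρv²S·CL ⇒ v = √(2L/(ρ·S·CL))
v = √(2 × 11000 / (0.917 × 17.8 × 0.75)) = √1797 = 42.4 m/s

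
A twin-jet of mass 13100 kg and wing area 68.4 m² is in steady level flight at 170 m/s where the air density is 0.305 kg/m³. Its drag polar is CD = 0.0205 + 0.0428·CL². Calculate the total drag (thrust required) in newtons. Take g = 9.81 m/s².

Level flight ⇒ L = W = m·g = 13100 × 9.81 = 1.2851×10^5 N.
Dynamic pressure q = 0.5 × 0.305 × 170² = 4407 Pa.
CL = W/(q·S) = 1.2851×10^5 / (4407 × 68.4) = 0.4263.
CD = 0.0205 + 0.0428 × 0.4263² = 0.02828.
D = q·S·CD = 4407 × 68.4 × 0.02828 = 8525 N

D = 8520 N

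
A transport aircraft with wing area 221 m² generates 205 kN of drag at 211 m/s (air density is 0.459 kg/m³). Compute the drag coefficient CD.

From D = ½ρv²S·CD, rearranging gives CD = 2D/(ρv²S).
CD = 2 × 2.05×10^5 / (0.459 × 211² × 221) = 0.0908

CD = 0.0908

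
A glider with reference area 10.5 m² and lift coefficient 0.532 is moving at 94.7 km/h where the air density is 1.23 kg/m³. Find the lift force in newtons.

Convert speed: v = 94.7 km/h ÷ 3.6 = 26.31 m/s.
L = ½ρv²S·CL = ½ × 1.23 × 26.31² × 10.5 × 0.532 = 2380 N

L = 2380 N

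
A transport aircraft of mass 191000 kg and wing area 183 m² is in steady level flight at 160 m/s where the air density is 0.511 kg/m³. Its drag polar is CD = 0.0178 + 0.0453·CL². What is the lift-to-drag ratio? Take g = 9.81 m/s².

L/D = 12.2

Level flight ⇒ L = W = m·g = 191000 × 9.81 = 1.8737×10^6 N.
q = ½ρv² = ½ × 0.511 × 160² = 6541 Pa.
CL = W/(q·S) = 1.8737×10^6 / (6541 × 183) = 1.565.
CD = 0.0178 + 0.0453 × 1.565² = 0.1288.
L/D = CL/CD = 1.565 / 0.1288 = 12.2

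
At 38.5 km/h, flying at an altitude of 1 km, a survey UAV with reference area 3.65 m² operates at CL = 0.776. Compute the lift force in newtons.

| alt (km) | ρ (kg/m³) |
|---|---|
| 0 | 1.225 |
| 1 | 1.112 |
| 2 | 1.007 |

L = 180 N

At 1 km, from the table: ρ = 1.112 kg/m³.
Convert speed: v = 38.5 km/h ÷ 3.6 = 10.69 m/s.
L = ½ρv²S·CL = ½ × 1.112 × 10.69² × 3.65 × 0.776 = 180 N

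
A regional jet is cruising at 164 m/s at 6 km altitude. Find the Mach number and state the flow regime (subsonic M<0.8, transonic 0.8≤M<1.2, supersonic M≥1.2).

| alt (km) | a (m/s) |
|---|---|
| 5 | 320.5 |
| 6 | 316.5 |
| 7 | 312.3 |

At 6 km, from the table: a = 316.5 m/s.
M = v/a = 164 / 316.5 = 0.518
M = 0.518 → subsonic.

M = 0.518 (subsonic)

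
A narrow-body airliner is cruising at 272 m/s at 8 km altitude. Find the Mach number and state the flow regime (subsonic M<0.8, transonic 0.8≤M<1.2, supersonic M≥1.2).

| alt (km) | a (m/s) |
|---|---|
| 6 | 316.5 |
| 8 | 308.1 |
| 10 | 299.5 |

M = 0.883 (transonic)

At 8 km, from the table: a = 308.1 m/s.
M = v/a = 272 / 308.1 = 0.883
M = 0.883 → transonic.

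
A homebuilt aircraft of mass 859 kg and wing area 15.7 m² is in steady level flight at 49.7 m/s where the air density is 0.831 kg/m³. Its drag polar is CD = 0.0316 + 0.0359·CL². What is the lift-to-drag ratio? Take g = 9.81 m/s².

L/D = 12.6

Level flight ⇒ L = W = m·g = 859 × 9.81 = 8426.8 N.
Dynamic pressure q = 0.5 × 0.831 × 49.7² = 1026 Pa.
CL = W/(q·S) = 8426.8 / (1026 × 15.7) = 0.523.
CD = 0.0316 + 0.0359 × 0.523² = 0.04142.
L/D = CL/CD = 0.523 / 0.04142 = 12.6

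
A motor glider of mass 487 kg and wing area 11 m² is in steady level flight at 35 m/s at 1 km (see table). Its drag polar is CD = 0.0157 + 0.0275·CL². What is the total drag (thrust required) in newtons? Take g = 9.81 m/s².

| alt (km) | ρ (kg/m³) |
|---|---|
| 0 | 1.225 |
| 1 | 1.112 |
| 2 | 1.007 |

At 1 km, from the table: ρ = 1.112 kg/m³.
In steady level flight, lift balances weight: W = mg = 487 × 9.81 = 4777.5 N.
q = ½ρv² = ½ × 1.112 × 35² = 681.1 Pa.
Required CL = L/(qS) = 4777.5/(681.1·11) = 0.6377.
CD = 0.0157 + 0.0275 × 0.6377² = 0.02688.
D = q·S·CD = 681.1 × 11 × 0.02688 = 201.4 N

D = 201 N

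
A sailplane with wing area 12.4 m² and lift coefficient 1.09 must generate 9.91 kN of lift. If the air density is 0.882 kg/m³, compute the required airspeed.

v = 40.8 m/s

L = ½ρv²S·CL ⇒ v = √(2L/(ρ·S·CL))
v = √(2 × 9910 / (0.882 × 12.4 × 1.09)) = √1663 = 40.8 m/s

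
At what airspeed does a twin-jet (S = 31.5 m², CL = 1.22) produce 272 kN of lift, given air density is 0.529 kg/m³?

L = ½ρv²S·CL ⇒ v = √(2L/(ρ·S·CL))
v = √(2 × 2.72×10^5 / (0.529 × 31.5 × 1.22)) = √26760 = 164 m/s

v = 164 m/s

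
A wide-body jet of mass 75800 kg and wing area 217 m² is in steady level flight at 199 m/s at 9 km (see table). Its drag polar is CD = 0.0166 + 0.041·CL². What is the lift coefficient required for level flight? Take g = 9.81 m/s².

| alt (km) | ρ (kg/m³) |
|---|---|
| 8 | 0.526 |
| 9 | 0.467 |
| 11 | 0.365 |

CL = 0.371

At 9 km, from the table: ρ = 0.467 kg/m³.
Weight W = mg = 75800 × 9.81 = 7.436×10^5 N; in level flight L = W.
q = ½ρv² = ½ × 0.467 × 199² = 9247 Pa.
CL = W/(q·S) = 7.436×10^5 / (9247 × 217) = 0.3706.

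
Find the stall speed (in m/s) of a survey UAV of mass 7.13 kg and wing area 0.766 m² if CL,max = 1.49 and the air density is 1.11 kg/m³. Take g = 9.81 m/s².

V_stall = 10.5 m/s

At stall, lift equals weight: L = W = m·g = 7.13 × 9.81 = 69.95 N.
V_stall = √(2W/(ρ·S·CL,max)) = √(2 × 69.95 / (1.11 × 0.766 × 1.49))
V_stall = √110.4 = 10.5 m/s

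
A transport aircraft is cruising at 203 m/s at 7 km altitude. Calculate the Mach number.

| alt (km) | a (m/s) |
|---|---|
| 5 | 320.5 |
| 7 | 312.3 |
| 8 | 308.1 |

At 7 km, from the table: a = 312.3 m/s.
M = v/a = 203 / 312.3 = 0.65

M = 0.65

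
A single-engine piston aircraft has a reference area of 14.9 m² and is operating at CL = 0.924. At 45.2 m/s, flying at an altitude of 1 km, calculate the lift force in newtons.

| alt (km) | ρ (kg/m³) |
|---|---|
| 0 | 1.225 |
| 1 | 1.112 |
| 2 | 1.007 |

At 1 km, from the table: ρ = 1.112 kg/m³.
L = ½ρv²S·CL = ½ × 1.112 × 45.2² × 14.9 × 0.924 = 15600 N ≈ 15.6 kN

L = 15600 N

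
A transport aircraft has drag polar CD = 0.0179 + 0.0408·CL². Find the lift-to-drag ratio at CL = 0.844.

CD = 0.0179 + 0.0408 × 0.844² = 0.04696
L/D = CL/CD = 0.844 / 0.04696 = 18

L/D = 18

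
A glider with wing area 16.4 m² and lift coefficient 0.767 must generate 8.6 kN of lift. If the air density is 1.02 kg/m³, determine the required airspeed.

L = ½ρv²S·CL ⇒ v = √(2L/(ρ·S·CL))
v = √(2 × 8600 / (1.02 × 16.4 × 0.767)) = √1341 = 36.6 m/s

v = 36.6 m/s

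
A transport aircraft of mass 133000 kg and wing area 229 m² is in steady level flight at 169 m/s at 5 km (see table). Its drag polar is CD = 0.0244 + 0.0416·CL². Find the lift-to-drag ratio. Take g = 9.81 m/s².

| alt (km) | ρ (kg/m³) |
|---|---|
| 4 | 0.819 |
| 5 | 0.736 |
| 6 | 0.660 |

L/D = 14.8

At 5 km, from the table: ρ = 0.736 kg/m³.
In steady level flight, lift balances weight: W = mg = 133000 × 9.81 = 1.3047×10^6 N.
q = ½ρv² = ½ × 0.736 × 169² = 10510 Pa.
CL = W/(q·S) = 1.3047×10^6 / (10510 × 229) = 0.5421.
CD = 0.0244 + 0.0416 × 0.5421² = 0.03662.
L/D = CL/CD = 0.5421 / 0.03662 = 14.8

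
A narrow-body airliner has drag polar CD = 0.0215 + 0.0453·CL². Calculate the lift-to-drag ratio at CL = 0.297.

CD = 0.0215 + 0.0453 × 0.297² = 0.0255
L/D = CL/CD = 0.297 / 0.0255 = 11.6

L/D = 11.6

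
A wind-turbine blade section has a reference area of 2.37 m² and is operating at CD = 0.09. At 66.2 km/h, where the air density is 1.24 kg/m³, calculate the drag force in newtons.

D = 44.7 N

Convert speed: v = 66.2 km/h ÷ 3.6 = 18.39 m/s.
D = ½ρv²S·CD = ½ × 1.24 × 18.39² × 2.37 × 0.09 = 44.7 N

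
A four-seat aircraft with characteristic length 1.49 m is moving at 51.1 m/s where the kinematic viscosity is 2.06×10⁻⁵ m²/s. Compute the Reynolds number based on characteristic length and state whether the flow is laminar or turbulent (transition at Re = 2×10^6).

Re = v·c/ν = 51.1 × 1.49 / (2.06×10⁻⁵) = 3.7×10^6
Since 3.7×10^6 > 2×10^6, the flow is turbulent.

Re = 3.7×10^6 (turbulent)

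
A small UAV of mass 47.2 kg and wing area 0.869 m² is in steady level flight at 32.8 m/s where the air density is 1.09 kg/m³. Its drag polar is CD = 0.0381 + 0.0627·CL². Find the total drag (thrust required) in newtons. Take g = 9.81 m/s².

D = 45.8 N

Level flight ⇒ L = W = m·g = 47.2 × 9.81 = 463.03 N.
q = ½ρv² = ½ × 1.09 × 32.8² = 586.3 Pa.
CL = 2W/(ρv²S) = 2×463.03/(1.09×32.8²×0.869) = 0.9088.
CD = 0.0381 + 0.0627 × 0.9088² = 0.08988.
D = q·S·CD = 586.3 × 0.869 × 0.08988 = 45.8 N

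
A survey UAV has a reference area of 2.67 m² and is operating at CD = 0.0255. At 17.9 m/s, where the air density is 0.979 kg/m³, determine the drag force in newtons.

D = ½ρv²S·CD = ½ × 0.979 × 17.9² × 2.67 × 0.0255 = 10.7 N

D = 10.7 N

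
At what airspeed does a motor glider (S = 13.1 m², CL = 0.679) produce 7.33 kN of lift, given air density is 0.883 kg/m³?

L = ½ρv²S·CL ⇒ v = √(2L/(ρ·S·CL))
v = √(2 × 7330 / (0.883 × 13.1 × 0.679)) = √1867 = 43.2 m/s

v = 43.2 m/s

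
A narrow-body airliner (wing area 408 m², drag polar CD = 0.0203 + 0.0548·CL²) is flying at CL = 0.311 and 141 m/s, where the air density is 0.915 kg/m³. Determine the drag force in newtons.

D = 95000 N

CD = 0.0203 + 0.0548 × 0.311² = 0.0256
D = ½ρv²S·CD = ½ × 0.915 × 141² × 408 × 0.0256 = 95000 N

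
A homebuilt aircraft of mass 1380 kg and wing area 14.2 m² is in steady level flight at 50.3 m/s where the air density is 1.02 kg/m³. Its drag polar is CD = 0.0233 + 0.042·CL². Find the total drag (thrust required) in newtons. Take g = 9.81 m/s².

Weight W = mg = 1380 × 9.81 = 13538 N; in level flight L = W.
Dynamic pressure q = 0.5 × 1.02 × 50.3² = 1290 Pa.
CL = 2W/(ρv²S) = 2×13538/(1.02×50.3²×14.2) = 0.7388.
CD = 0.0233 + 0.042 × 0.7388² = 0.04623.
D = q·S·CD = 1290 × 14.2 × 0.04623 = 847 N

D = 847 N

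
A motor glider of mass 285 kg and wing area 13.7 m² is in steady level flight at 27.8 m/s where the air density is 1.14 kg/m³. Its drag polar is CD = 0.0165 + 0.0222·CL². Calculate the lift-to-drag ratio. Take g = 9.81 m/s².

L/D = 21.8

In steady level flight, lift balances weight: W = mg = 285 × 9.81 = 2795.9 N.
q = ½ρv² = ½ × 1.14 × 27.8² = 440.5 Pa.
Required CL = L/(qS) = 2795.9/(440.5·13.7) = 0.4633.
CD = 0.0165 + 0.0222 × 0.4633² = 0.02126.
L/D = CL/CD = 0.4633 / 0.02126 = 21.8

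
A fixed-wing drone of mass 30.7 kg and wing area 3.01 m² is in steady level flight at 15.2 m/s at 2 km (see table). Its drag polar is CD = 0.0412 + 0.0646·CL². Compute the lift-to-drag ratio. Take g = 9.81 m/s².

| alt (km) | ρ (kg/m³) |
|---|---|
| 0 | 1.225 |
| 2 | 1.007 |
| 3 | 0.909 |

At 2 km, from the table: ρ = 1.007 kg/m³.
In steady level flight, lift balances weight: W = mg = 30.7 × 9.81 = 301.17 N.
Dynamic pressure q = 0.5 × 1.007 × 15.2² = 116.3 Pa.
CL = 2W/(ρv²S) = 2×301.17/(1.007×15.2²×3.01) = 0.8601.
CD = 0.0412 + 0.0646 × 0.8601² = 0.08899.
L/D = CL/CD = 0.8601 / 0.08899 = 9.67

L/D = 9.67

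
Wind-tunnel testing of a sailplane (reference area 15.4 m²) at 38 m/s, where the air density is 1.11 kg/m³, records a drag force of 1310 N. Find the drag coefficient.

From D = ½ρv²S·CD, rearranging gives CD = 2D/(ρv²S).
CD = 2 × 1310 / (1.11 × 38² × 15.4) = 0.106

CD = 0.106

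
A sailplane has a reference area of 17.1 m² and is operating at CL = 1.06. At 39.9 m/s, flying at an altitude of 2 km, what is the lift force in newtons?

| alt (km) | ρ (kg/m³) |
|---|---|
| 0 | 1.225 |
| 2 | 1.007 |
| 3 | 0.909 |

L = 14500 N

At 2 km, from the table: ρ = 1.007 kg/m³.
L = ½ρv²S·CL = ½ × 1.007 × 39.9² × 17.1 × 1.06 = 14500 N ≈ 14.5 kN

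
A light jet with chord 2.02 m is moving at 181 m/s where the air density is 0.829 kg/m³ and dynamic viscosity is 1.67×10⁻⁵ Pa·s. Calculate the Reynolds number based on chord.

Re = 1.81×10^7

Re = ρ·v·c/μ = 0.829 × 181 × 2.02 / (1.67×10⁻⁵) = 1.81×10^7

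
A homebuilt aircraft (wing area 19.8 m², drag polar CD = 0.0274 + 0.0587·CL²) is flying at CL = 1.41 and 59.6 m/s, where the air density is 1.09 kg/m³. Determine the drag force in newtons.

D = 5520 N

CD = 0.0274 + 0.0587 × 1.41² = 0.1441
D = ½ρv²S·CD = ½ × 1.09 × 59.6² × 19.8 × 0.1441 = 5520 N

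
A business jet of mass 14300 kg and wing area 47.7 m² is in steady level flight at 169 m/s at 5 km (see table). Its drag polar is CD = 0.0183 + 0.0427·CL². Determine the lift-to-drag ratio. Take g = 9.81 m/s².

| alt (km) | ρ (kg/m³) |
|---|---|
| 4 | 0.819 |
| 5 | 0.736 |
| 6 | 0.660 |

L/D = 12.9

At 5 km, from the table: ρ = 0.736 kg/m³.
Level flight ⇒ L = W = m·g = 14300 × 9.81 = 1.4028×10^5 N.
q = ½ρv² = ½ × 0.736 × 169² = 10510 Pa.
Required CL = L/(qS) = 1.4028×10^5/(10510·47.7) = 0.2798.
CD = 0.0183 + 0.0427 × 0.2798² = 0.02164.
L/D = CL/CD = 0.2798 / 0.02164 = 12.9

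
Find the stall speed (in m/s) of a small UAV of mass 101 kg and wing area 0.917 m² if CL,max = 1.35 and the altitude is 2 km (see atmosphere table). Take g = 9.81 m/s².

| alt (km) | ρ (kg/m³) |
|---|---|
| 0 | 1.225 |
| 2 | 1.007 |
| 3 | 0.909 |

At 2 km, from the table: ρ = 1.007 kg/m³.
Weight W = mg = 101 × 9.81 = 990.8 N.
V_stall = √(2W/(ρ·S·CL,max)) = √(2 × 990.8 / (1.007 × 0.917 × 1.35))
V_stall = √1590 = 39.9 m/s

V_stall = 39.9 m/s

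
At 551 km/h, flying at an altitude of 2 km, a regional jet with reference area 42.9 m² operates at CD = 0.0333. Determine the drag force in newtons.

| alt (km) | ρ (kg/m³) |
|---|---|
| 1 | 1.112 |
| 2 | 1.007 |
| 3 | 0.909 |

D = 16800 N

At 2 km, from the table: ρ = 1.007 kg/m³.
Convert speed: v = 551 km/h ÷ 3.6 = 153.1 m/s.
D = ½ρv²S·CD = ½ × 1.007 × 153.1² × 42.9 × 0.0333 = 16800 N ≈ 16.8 kN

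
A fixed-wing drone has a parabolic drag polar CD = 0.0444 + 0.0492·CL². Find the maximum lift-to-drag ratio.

For CD = CD0 + K·CL², (L/D)max occurs at CL* = √(CD0/K) and equals 1/(2√(K·CD0)).
(L/D)max = 1/(2√(0.0492 × 0.0444)) = 1/(2 × 0.04674) = 10.7

(L/D)max = 10.7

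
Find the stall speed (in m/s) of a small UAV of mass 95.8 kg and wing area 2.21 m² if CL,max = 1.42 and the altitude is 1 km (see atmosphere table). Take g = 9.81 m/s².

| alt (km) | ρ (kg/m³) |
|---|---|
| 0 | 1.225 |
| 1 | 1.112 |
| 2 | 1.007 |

V_stall = 23.2 m/s

At 1 km, from the table: ρ = 1.112 kg/m³.
Weight W = mg = 95.8 × 9.81 = 939.8 N.
V_stall = √(2W/(ρ·S·CL,max)) = √(2 × 939.8 / (1.112 × 2.21 × 1.42))
V_stall = √538.6 = 23.2 m/s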